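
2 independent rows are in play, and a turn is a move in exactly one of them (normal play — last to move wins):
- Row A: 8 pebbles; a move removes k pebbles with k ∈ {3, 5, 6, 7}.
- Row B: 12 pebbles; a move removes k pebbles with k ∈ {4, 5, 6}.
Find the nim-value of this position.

2

Grundy values for row A (subtraction set {3, 5, 6, 7}):
g(0) = mex{} = 0
g(1) = mex{} = 0
g(2) = mex{} = 0
g(3) = mex{0} = 1
g(4) = mex{0} = 1
g(5) = mex{0} = 1
g(6) = mex{0,1} = 2
g(7) = mex{0,1} = 2
g(8) = mex{0,1} = 2
So g(8) = 2.
Grundy values for row B (subtraction set {4, 5, 6}):
k:     0  1  2  3  4  5  6  7  8  9 10 11 12
g(k):  0  0  0  0  1  1  1  1  2  2  0  0  0
So g(12) = 0.
The value of a disjunctive sum is the nim-sum of the parts.
Combined value = 2 XOR 0 = 2.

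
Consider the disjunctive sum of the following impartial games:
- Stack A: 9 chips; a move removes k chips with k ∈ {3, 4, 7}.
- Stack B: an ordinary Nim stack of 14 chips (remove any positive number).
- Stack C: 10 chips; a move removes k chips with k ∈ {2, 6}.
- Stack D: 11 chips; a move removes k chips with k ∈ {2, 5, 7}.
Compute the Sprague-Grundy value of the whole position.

15

Grundy values for stack A (subtraction set {3, 4, 7}):
g(0) = mex{} = 0
g(1) = mex{} = 0
g(2) = mex{} = 0
g(3) = mex{0} = 1
g(4) = mex{0} = 1
g(5) = mex{0} = 1
g(6) = mex{0,1} = 2
g(7) = mex{0,1} = 2
g(8) = mex{0,1} = 2
g(9) = mex{0,1,2} = 3
So g(9) = 3.
Stack B is a plain Nim stack of size 14, so its Grundy value is 14.
Grundy values for stack C (subtraction set {2, 6}):
k:     0  1  2  3  4  5  6  7  8  9 10
g(k):  0  0  1  1  0  0  1  1  0  0  1
So g(10) = 1.
For stack D, compute g(0), g(1), … with moves {2, 5, 7}:
g(0) = mex{} = 0
g(1) = mex{} = 0
g(2) = mex{0} = 1
g(3) = mex{0} = 1
g(4) = mex{1} = 0
g(5) = mex{0,1} = 2
g(6) = mex{0} = 1
g(7) = mex{0,1,2} = 3
g(8) = mex{0,1} = 2
g(9) = mex{0,1,3} = 2
g(10) = mex{1,2} = 0
g(11) = mex{0,1,2} = 3
So g(11) = 3.
By the Sprague-Grundy theorem, the Grundy value of a sum of independent games is the XOR of the component values.
Combined value = 3 ⊕ 14 ⊕ 1 ⊕ 3 = 15.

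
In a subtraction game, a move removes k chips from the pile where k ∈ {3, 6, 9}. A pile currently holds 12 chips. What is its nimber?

0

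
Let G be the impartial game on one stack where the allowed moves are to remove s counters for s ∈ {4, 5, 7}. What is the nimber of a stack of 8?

Compute g(0), g(1), … for moves {4, 5, 7}:
g(0) = mex{} = 0
g(1) = mex{} = 0
g(2) = mex{} = 0
g(3) = mex{} = 0
g(4) = mex{0} = 1
g(5) = mex{0} = 1
g(6) = mex{0} = 1
g(7) = mex{0} = 1
g(8) = mex{0,1} = 2
So g(8) = 2.

2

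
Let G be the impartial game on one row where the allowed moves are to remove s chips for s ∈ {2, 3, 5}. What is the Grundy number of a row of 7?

Grundy values for subtraction set {2, 3, 5}:
g(0) = mex{} = 0
g(1) = mex{} = 0
g(2) = mex{0} = 1
g(3) = mex{0} = 1
g(4) = mex{0,1} = 2
g(5) = mex{0,1} = 2
g(6) = mex{0,1,2} = 3
g(7) = mex{1,2} = 0
So g(7) = 0.

0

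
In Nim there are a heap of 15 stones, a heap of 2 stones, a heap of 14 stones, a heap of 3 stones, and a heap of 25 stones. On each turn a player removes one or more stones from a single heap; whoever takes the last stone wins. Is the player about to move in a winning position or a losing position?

Winning position

Nim-sum: 15 XOR 2 XOR 14 XOR 3 XOR 25 = 25.
The nim-sum is 25 ≠ 0, so this is an N-position: the player to move can win.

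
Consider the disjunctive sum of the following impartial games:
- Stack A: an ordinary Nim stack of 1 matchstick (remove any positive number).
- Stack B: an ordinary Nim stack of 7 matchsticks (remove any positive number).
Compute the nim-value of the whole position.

6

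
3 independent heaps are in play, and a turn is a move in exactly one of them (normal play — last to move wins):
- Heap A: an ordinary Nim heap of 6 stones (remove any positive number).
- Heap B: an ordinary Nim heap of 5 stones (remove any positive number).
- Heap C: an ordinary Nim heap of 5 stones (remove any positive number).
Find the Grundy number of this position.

6

Heap A is a plain Nim heap of size 6, so its Grundy value is 6.
Heap B is a plain Nim heap of size 5, so its Grundy value is 5.
Heap C is a plain Nim heap of size 5, so its Grundy value is 5.
The value of a disjunctive sum is the nim-sum of the parts.
Combined value = 6 XOR 5 XOR 5 = 6.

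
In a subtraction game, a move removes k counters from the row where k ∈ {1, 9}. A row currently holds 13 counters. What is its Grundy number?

Grundy values for subtraction set {1, 9}:
k:     0  1  2  3  4  5  6  7  8  9 10 11 12 13
g(k):  0  1  0  1  0  1  0  1  0  1  0  1  0  1
So g(13) = 1.

1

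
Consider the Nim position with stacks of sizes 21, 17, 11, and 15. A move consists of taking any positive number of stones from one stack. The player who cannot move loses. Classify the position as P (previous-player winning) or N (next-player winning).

Write each in binary and XOR column by column:
  10101  (21)
  10001  (17)
  01011  (11)
  01111  (15)
  -----
  00000  (0)
The nim-sum is 0, so this is a P-position: the player to move is in a losing position under optimal play.

P-position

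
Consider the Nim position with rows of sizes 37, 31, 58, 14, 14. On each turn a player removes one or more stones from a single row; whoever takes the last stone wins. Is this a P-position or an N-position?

Nim-sum: 37 XOR 31 XOR 58 XOR 14 XOR 14 = 0.
The nim-sum is 0, so this is a P-position: the player to move is in a losing position under optimal play.

P-position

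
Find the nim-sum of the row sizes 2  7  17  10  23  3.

Bitwise XOR of the heap sizes:
  00010  (2)
  00111  (7)
  10001  (17)
  01010  (10)
  10111  (23)
  00011  (3)
  -----
  01010  (10)

10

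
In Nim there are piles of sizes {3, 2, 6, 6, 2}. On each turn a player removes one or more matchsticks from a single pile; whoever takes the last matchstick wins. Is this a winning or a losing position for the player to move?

Compute the nim-sum pairwise:
3 XOR 2 = 1
1 XOR 6 = 7
7 XOR 6 = 1
1 XOR 2 = 3
The nim-sum is 3 ≠ 0, so this is an N-position: the player to move can win.

Winning position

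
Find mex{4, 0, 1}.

The values 0, 1 are all present; 2 is the first non-negative integer missing from the set.

2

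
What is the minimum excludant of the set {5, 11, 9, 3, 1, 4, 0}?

The values 0, 1 are all present; 2 is the first non-negative integer missing from the set.

2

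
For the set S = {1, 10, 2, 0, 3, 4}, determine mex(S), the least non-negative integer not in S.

The values 0, 1, 2, 3, 4 are all present; 5 is the first non-negative integer missing from the set.

5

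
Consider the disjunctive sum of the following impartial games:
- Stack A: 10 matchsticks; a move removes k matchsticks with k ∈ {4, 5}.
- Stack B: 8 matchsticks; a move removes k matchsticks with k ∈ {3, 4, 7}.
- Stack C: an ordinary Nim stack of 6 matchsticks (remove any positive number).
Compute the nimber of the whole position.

4

For stack A, compute g(0), g(1), … with moves {4, 5}:
k:     0  1  2  3  4  5  6  7  8  9 10
g(k):  0  0  0  0  1  1  1  1  2  0  0
So g(10) = 0.
Grundy values for stack B (subtraction set {3, 4, 7}):
k:     0  1  2  3  4  5  6  7  8
g(k):  0  0  0  1  1  1  2  2  2
So g(8) = 2.
Stack C is a plain Nim stack of size 6, so its Grundy value is 6.
By the Sprague-Grundy theorem, the Grundy value of a sum of independent games is the XOR of the component values.
Combined value = 0 ⊕ 2 ⊕ 6 = 4.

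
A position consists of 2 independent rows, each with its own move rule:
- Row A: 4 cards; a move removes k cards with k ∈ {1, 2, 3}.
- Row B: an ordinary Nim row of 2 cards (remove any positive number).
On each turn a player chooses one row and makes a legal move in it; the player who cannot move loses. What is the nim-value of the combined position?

2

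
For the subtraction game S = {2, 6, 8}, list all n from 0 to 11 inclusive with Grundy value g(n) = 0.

0, 1, 4, 5

Compute g(0), g(1), … for moves {2, 6, 8}:
k:     0  1  2  3  4  5  6  7  8  9 10 11
g(k):  0  0  1  1  0  0  1  1  2  2  3  3
The P-positions (g = 0) in 0..11 are 0, 1, 4, 5.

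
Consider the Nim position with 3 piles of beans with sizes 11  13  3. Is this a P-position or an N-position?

N-position

Nim-sum: 11 XOR 13 XOR 3 = 5.
The nim-sum is 5 ≠ 0, so this is an N-position: the player to move can win.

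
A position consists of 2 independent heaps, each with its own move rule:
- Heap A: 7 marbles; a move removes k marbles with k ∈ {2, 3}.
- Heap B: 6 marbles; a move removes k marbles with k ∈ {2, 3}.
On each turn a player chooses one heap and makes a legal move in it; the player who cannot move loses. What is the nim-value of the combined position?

Build the Grundy sequence for heap A with g(k) = mex{g(k−s) : s ∈ {2, 3}, s ≤ k}:
g(0) = mex{} = 0
g(1) = mex{} = 0
g(2) = mex{0} = 1
g(3) = mex{0} = 1
g(4) = mex{0,1} = 2
g(5) = mex{1} = 0
g(6) = mex{1,2} = 0
g(7) = mex{0,2} = 1
So g(7) = 1.
Build the Grundy sequence for heap B with g(k) = mex{g(k−s) : s ∈ {2, 3}, s ≤ k}:
k:     0  1  2  3  4  5  6
g(k):  0  0  1  1  2  0  0
So g(6) = 0.
The value of a disjunctive sum is the nim-sum of the parts.
Combined value = 1 XOR 0 = 1.

1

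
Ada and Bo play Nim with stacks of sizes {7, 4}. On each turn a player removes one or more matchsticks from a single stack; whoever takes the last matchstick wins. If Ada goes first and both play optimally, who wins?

Write each in binary and XOR column by column:
  111  (7)
  100  (4)
  ---
  011  (3)
The nim-sum is 3 ≠ 0, so this is an N-position: the player to move can win; Ada has a winning move.

Ada wins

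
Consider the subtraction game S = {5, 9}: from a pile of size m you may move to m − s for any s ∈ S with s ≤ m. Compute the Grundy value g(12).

2

Build the Grundy sequence with g(k) = mex{g(k−s) : s ∈ {5, 9}, s ≤ k}:
k:     0  1  2  3  4  5  6  7  8  9 10 11 12
g(k):  0  0  0  0  0  1  1  1  1  1  2  2  2
So g(12) = 2.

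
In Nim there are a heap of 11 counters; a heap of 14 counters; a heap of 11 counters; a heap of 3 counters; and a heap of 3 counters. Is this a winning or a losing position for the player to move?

Compute the nim-sum pairwise:
11 ⊕ 14 = 5
5 ⊕ 11 = 14
14 ⊕ 3 = 13
13 ⊕ 3 = 14
The nim-sum is 14 ≠ 0, so this is an N-position: the player to move can win.

Winning position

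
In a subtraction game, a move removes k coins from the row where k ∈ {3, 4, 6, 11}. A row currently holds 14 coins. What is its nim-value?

Build the Grundy sequence with g(k) = mex{g(k−s) : s ∈ {3, 4, 6, 11}, s ≤ k}:
k:     0  1  2  3  4  5  6  7  8  9 10 11 12 13 14
g(k):  0  0  0  1  1  1  2  2  2  0  0  3  1  1  4
So g(14) = 4.

4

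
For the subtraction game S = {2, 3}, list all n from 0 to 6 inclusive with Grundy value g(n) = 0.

0, 1, 5, 6

Grundy values for subtraction set {2, 3}:
k:     0  1  2  3  4  5  6
g(k):  0  0  1  1  2  0  0
The P-positions (g = 0) in 0..6 are 0, 1, 5, 6.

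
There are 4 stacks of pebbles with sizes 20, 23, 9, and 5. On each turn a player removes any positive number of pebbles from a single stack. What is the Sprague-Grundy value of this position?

15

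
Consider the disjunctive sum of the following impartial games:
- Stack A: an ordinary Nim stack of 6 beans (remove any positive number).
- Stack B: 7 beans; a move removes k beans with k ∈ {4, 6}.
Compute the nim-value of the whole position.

Stack A is a plain Nim stack of size 6, so its Grundy value is 6.
For stack B, compute g(0), g(1), … with moves {4, 6}:
k:     0  1  2  3  4  5  6  7
g(k):  0  0  0  0  1  1  1  1
So g(7) = 1.
By the Sprague-Grundy theorem, the Grundy value of a sum of independent games is the XOR of the component values.
Combined value = 6 ⊕ 1 = 7.

7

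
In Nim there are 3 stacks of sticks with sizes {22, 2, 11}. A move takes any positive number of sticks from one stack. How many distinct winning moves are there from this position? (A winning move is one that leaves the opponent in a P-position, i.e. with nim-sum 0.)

Compute the nim-sum pairwise:
22 ^ 2 = 20
20 ^ 11 = 31
The overall nim-sum is X = 31. A stack of size p has a winning move iff p XOR X < p (reduce it to p XOR X).
  22: 22 XOR 31 = 9 < 22 — winning move (to 9).
  2: 2 XOR 31 = 29 ≥ 2 — no move.
  11: 11 XOR 31 = 20 ≥ 11 — no move.
That gives 1 winning move.

1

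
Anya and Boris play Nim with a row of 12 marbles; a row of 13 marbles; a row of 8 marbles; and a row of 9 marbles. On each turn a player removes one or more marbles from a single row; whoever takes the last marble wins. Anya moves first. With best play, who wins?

Compute the nim-sum pairwise:
12 ⊕ 13 = 1
1 ⊕ 8 = 9
9 ⊕ 9 = 0
The nim-sum is 0, so this is a P-position: the player to move is in a losing position under optimal play; Anya is about to move from it and so loses — Boris wins.

Boris wins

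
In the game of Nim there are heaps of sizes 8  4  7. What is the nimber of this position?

11

Nim-sum: 8 ⊕ 4 ⊕ 7 = 11.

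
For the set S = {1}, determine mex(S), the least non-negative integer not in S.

0 is not in the set, so the mex is 0.

0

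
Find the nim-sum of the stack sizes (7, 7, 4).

Nim-sum: 7 XOR 7 XOR 4 = 4.

4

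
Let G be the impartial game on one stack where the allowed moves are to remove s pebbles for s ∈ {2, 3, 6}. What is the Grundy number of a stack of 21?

1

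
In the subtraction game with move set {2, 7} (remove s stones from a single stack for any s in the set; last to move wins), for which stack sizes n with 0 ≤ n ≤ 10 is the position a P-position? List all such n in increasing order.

0, 1, 4, 5, 9, 10

Compute g(0), g(1), … for moves {2, 7}:
g(0) = mex{} = 0
g(1) = mex{} = 0
g(2) = mex{0} = 1
g(3) = mex{0} = 1
g(4) = mex{1} = 0
g(5) = mex{1} = 0
g(6) = mex{0} = 1
g(7) = mex{0} = 1
g(8) = mex{0,1} = 2
g(9) = mex{1} = 0
g(10) = mex{1,2} = 0
The P-positions (g = 0) in 0..10 are 0, 1, 4, 5, 9, 10.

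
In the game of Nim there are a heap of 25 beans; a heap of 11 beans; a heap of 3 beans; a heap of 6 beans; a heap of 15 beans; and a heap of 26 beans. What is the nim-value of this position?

Write each in binary and XOR column by column:
  11001  (25)
  01011  (11)
  00011  (3)
  00110  (6)
  01111  (15)
  11010  (26)
  -----
  00010  (2)

2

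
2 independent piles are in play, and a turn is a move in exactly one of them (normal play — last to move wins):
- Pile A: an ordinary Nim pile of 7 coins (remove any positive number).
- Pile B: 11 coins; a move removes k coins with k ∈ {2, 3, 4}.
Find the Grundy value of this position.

5

Pile A is a plain Nim pile of size 7, so its Grundy value is 7.
For pile B, compute g(0), g(1), … with moves {2, 3, 4}:
g(0) = mex{} = 0
g(1) = mex{} = 0
g(2) = mex{0} = 1
g(3) = mex{0} = 1
g(4) = mex{0,1} = 2
g(5) = mex{0,1} = 2
g(6) = mex{1,2} = 0
g(7) = mex{1,2} = 0
g(8) = mex{0,2} = 1
g(9) = mex{0,2} = 1
g(10) = mex{0,1} = 2
g(11) = mex{0,1} = 2
So g(11) = 2.
The value of a disjunctive sum is the nim-sum of the parts.
Combined value = 7 ⊕ 2 = 5.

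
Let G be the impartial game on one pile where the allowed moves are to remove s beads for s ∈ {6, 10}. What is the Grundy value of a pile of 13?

Build the Grundy sequence with g(k) = mex{g(k−s) : s ∈ {6, 10}, s ≤ k}:
k:     0  1  2  3  4  5  6  7  8  9 10 11 12 13
g(k):  0  0  0  0  0  0  1  1  1  1  1  1  2  2
So g(13) = 2.

2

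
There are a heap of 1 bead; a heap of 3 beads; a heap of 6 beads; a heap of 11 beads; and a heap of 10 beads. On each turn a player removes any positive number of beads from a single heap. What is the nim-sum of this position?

Compute the nim-sum pairwise:
1 XOR 3 = 2
2 XOR 6 = 4
4 XOR 11 = 15
15 XOR 10 = 5

5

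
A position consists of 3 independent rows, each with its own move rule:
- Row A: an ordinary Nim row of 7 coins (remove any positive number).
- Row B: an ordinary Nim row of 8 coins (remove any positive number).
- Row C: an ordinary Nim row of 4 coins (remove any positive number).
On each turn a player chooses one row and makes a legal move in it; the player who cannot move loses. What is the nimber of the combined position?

Row A is a plain Nim row of size 7, so its Grundy value is 7.
Row B is a plain Nim row of size 8, so its Grundy value is 8.
Row C is a plain Nim row of size 4, so its Grundy value is 4.
By the Sprague-Grundy theorem, the Grundy value of a sum of independent games is the XOR of the component values.
Combined value = 7 XOR 8 XOR 4 = 11.

11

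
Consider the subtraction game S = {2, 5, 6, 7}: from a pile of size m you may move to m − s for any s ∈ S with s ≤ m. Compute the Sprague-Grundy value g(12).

0

Compute g(0), g(1), … for moves {2, 5, 6, 7}:
k:     0  1  2  3  4  5  6  7  8  9 10 11 12
g(k):  0  0  1  1  0  2  1  3  2  2  3  3  0
So g(12) = 0.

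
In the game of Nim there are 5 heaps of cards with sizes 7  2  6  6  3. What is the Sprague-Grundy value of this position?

Write each in binary and XOR column by column:
  111  (7)
  010  (2)
  110  (6)
  110  (6)
  011  (3)
  ---
  110  (6)

6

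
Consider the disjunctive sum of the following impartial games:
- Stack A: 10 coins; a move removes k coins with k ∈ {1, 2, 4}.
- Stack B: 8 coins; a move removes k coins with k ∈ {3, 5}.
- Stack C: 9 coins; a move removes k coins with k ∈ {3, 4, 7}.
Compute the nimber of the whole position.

2

Build the Grundy sequence for stack A with g(k) = mex{g(k−s) : s ∈ {1, 2, 4}, s ≤ k}:
k:     0  1  2  3  4  5  6  7  8  9 10
g(k):  0  1  2  0  1  2  0  1  2  0  1
So g(10) = 1.
Build the Grundy sequence for stack B with g(k) = mex{g(k−s) : s ∈ {3, 5}, s ≤ k}:
g(0) = mex{} = 0
g(1) = mex{} = 0
g(2) = mex{} = 0
g(3) = mex{0} = 1
g(4) = mex{0} = 1
g(5) = mex{0} = 1
g(6) = mex{0,1} = 2
g(7) = mex{0,1} = 2
g(8) = mex{1} = 0
So g(8) = 0.
Build the Grundy sequence for stack C with g(k) = mex{g(k−s) : s ∈ {3, 4, 7}, s ≤ k}:
g(0) = mex{} = 0
g(1) = mex{} = 0
g(2) = mex{} = 0
g(3) = mex{0} = 1
g(4) = mex{0} = 1
g(5) = mex{0} = 1
g(6) = mex{0,1} = 2
g(7) = mex{0,1} = 2
g(8) = mex{0,1} = 2
g(9) = mex{0,1,2} = 3
So g(9) = 3.
By the Sprague-Grundy theorem, the Grundy value of a sum of independent games is the XOR of the component values.
Combined value = 1 ⊕ 0 ⊕ 3 = 2.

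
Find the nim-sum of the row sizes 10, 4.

14

Compute the nim-sum pairwise:
10 ^ 4 = 14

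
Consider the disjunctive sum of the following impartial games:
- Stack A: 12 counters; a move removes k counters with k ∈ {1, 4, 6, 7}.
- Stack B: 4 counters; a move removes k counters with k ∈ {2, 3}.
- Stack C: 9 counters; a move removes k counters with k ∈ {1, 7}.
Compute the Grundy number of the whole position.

1

For stack A, compute g(0), g(1), … with moves {1, 4, 6, 7}:
k:     0  1  2  3  4  5  6  7  8  9 10 11 12
g(k):  0  1  0  1  2  0  1  2  3  2  0  1  2
So g(12) = 2.
Build the Grundy sequence for stack B with g(k) = mex{g(k−s) : s ∈ {2, 3}, s ≤ k}:
g(0) = mex{} = 0
g(1) = mex{} = 0
g(2) = mex{0} = 1
g(3) = mex{0} = 1
g(4) = mex{0,1} = 2
So g(4) = 2.
For stack C, compute g(0), g(1), … with moves {1, 7}:
k:     0  1  2  3  4  5  6  7  8  9
g(k):  0  1  0  1  0  1  0  1  0  1
So g(9) = 1.
By the Sprague-Grundy theorem, the Grundy value of a sum of independent games is the XOR of the component values.
Combined value = 2 XOR 2 XOR 1 = 1.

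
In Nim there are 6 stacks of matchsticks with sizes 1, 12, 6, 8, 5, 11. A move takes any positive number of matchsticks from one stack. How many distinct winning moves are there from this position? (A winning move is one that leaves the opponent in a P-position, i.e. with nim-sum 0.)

3

Compute the nim-sum pairwise:
1 ⊕ 12 = 13
13 ⊕ 6 = 11
11 ⊕ 8 = 3
3 ⊕ 5 = 6
6 ⊕ 11 = 13
The overall nim-sum is X = 13. A stack of size p has a winning move iff p XOR X < p (reduce it to p XOR X).
  1: 1 XOR 13 = 12 ≥ 1 — no move.
  12: 12 XOR 13 = 1 < 12 — winning move (to 1).
  6: 6 XOR 13 = 11 ≥ 6 — no move.
  8: 8 XOR 13 = 5 < 8 — winning move (to 5).
  5: 5 XOR 13 = 8 ≥ 5 — no move.
  11: 11 XOR 13 = 6 < 11 — winning move (to 6).
That gives 3 winning moves.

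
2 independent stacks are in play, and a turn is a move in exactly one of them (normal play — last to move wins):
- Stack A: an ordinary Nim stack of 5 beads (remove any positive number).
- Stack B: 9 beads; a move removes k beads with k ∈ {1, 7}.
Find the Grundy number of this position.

4

Stack A is a plain Nim stack of size 5, so its Grundy value is 5.
Grundy values for stack B (subtraction set {1, 7}):
g(0) = mex{} = 0
g(1) = mex{0} = 1
g(2) = mex{1} = 0
g(3) = mex{0} = 1
g(4) = mex{1} = 0
g(5) = mex{0} = 1
g(6) = mex{1} = 0
g(7) = mex{0} = 1
g(8) = mex{1} = 0
g(9) = mex{0} = 1
So g(9) = 1.
By the Sprague-Grundy theorem, the Grundy value of a sum of independent games is the XOR of the component values.
Combined value = 5 ⊕ 1 = 4.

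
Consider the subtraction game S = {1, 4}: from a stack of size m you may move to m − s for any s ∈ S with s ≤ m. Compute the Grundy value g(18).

1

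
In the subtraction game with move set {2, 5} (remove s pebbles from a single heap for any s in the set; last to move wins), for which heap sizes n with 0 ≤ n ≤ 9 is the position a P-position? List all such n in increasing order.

0, 1, 4, 7, 8

Build the Grundy sequence with g(k) = mex{g(k−s) : s ∈ {2, 5}, s ≤ k}:
k:     0  1  2  3  4  5  6  7  8  9
g(k):  0  0  1  1  0  2  1  0  0  1
The P-positions (g = 0) in 0..9 are 0, 1, 4, 7, 8.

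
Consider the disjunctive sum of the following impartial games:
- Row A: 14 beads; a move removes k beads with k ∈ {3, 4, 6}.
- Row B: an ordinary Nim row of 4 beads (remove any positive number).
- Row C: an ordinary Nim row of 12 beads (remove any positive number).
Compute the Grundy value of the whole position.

Grundy values for row A (subtraction set {3, 4, 6}):
g(0) = mex{} = 0
g(1) = mex{} = 0
g(2) = mex{} = 0
g(3) = mex{0} = 1
g(4) = mex{0} = 1
g(5) = mex{0} = 1
g(6) = mex{0,1} = 2
g(7) = mex{0,1} = 2
g(8) = mex{0,1} = 2
g(9) = mex{1,2} = 0
g(10) = mex{1,2} = 0
g(11) = mex{1,2} = 0
g(12) = mex{0,2} = 1
g(13) = mex{0,2} = 1
g(14) = mex{0,2} = 1
So g(14) = 1.
Row B is a plain Nim row of size 4, so its Grundy value is 4.
Row C is a plain Nim row of size 12, so its Grundy value is 12.
By the Sprague-Grundy theorem, the Grundy value of a sum of independent games is the XOR of the component values.
Combined value = 1 XOR 4 XOR 12 = 9.

9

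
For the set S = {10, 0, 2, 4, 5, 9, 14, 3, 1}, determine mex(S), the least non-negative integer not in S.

6

The values 0, 1, 2, 3, 4, 5 are all present; 6 is the first non-negative integer missing from the set.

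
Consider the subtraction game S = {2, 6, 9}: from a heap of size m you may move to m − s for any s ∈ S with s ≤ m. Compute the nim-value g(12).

0

Grundy values for subtraction set {2, 6, 9}:
k:     0  1  2  3  4  5  6  7  8  9 10 11 12
g(k):  0  0  1  1  0  0  1  1  0  2  1  3  0
So g(12) = 0.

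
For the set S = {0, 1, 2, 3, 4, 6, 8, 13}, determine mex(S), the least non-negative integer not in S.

The values 0, 1, 2, 3, 4 are all present; 5 is the first non-negative integer missing from the set.

5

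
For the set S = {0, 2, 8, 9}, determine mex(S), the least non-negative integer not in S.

1

0 is in the set but 1 is not, so the mex is 1.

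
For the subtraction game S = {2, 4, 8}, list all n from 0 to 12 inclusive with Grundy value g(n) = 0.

0, 1, 6, 7, 12

Grundy values for subtraction set {2, 4, 8}:
g(0) = mex{} = 0
g(1) = mex{} = 0
g(2) = mex{0} = 1
g(3) = mex{0} = 1
g(4) = mex{0,1} = 2
g(5) = mex{0,1} = 2
g(6) = mex{1,2} = 0
g(7) = mex{1,2} = 0
g(8) = mex{0,2} = 1
g(9) = mex{0,2} = 1
g(10) = mex{0,1} = 2
g(11) = mex{0,1} = 2
g(12) = mex{1,2} = 0
The P-positions (g = 0) in 0..12 are 0, 1, 6, 7, 12.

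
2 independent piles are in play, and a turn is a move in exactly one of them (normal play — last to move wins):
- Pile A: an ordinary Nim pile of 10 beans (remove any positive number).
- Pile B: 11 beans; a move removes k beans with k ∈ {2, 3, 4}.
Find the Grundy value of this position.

Pile A is a plain Nim pile of size 10, so its Grundy value is 10.
Build the Grundy sequence for pile B with g(k) = mex{g(k−s) : s ∈ {2, 3, 4}, s ≤ k}:
k:     0  1  2  3  4  5  6  7  8  9 10 11
g(k):  0  0  1  1  2  2  0  0  1  1  2  2
So g(11) = 2.
By the Sprague-Grundy theorem, the Grundy value of a sum of independent games is the XOR of the component values.
Combined value = 10 ⊕ 2 = 8.

8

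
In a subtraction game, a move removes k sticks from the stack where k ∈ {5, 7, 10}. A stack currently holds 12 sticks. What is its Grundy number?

2

Build the Grundy sequence with g(k) = mex{g(k−s) : s ∈ {5, 7, 10}, s ≤ k}:
k:     0  1  2  3  4  5  6  7  8  9 10 11 12
g(k):  0  0  0  0  0  1  1  1  1  1  2  2  2
So g(12) = 2.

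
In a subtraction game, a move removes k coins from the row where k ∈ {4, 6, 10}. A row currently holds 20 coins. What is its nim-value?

1

Compute g(0), g(1), … for moves {4, 6, 10}:
k:     0  1  2  3  4  5  6  7  8  9 10 11 12 13 14 15 16 17 18 19 20
g(k):  0  0  0  0  1  1  1  1  2  2  2  2  3  3  0  0  0  0  1  1  1
So g(20) = 1.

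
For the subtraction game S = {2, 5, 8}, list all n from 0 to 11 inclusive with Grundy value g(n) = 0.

0, 1, 4, 7, 10, 11

Grundy values for subtraction set {2, 5, 8}:
g(0) = mex{} = 0
g(1) = mex{} = 0
g(2) = mex{0} = 1
g(3) = mex{0} = 1
g(4) = mex{1} = 0
g(5) = mex{0,1} = 2
g(6) = mex{0} = 1
g(7) = mex{1,2} = 0
g(8) = mex{0,1} = 2
g(9) = mex{0} = 1
g(10) = mex{1,2} = 0
g(11) = mex{1} = 0
The P-positions (g = 0) in 0..11 are 0, 1, 4, 7, 10, 11.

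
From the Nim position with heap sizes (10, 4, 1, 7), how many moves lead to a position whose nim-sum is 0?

1

In binary:
  1010  (10)
  0100  (4)
  0001  (1)
  0111  (7)
  ----
  1000  (8)
The overall nim-sum is X = 8. A heap of size p has a winning move iff p XOR X < p (reduce it to p XOR X).
  10: 10 XOR 8 = 2 < 10 — winning move (to 2).
  4: 4 XOR 8 = 12 ≥ 4 — no move.
  1: 1 XOR 8 = 9 ≥ 1 — no move.
  7: 7 XOR 8 = 15 ≥ 7 — no move.
That gives 1 winning move.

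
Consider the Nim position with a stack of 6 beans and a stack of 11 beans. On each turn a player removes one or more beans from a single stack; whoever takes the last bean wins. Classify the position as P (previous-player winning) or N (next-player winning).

N-position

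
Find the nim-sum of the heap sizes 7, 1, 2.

4

Compute the nim-sum pairwise:
7 XOR 1 = 6
6 XOR 2 = 4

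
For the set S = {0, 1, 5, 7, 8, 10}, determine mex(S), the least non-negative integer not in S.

2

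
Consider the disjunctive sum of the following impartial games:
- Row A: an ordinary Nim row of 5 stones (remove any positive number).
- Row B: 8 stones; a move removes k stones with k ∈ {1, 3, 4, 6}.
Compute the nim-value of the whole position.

4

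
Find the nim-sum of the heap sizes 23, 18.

5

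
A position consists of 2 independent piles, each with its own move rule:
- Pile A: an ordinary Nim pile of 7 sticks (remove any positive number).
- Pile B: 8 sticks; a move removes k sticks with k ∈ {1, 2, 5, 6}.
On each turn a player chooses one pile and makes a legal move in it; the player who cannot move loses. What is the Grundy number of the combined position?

Pile A is a plain Nim pile of size 7, so its Grundy value is 7.
Grundy values for pile B (subtraction set {1, 2, 5, 6}):
g(0) = mex{} = 0
g(1) = mex{0} = 1
g(2) = mex{0,1} = 2
g(3) = mex{1,2} = 0
g(4) = mex{0,2} = 1
g(5) = mex{0,1} = 2
g(6) = mex{0,1,2} = 3
g(7) = mex{1,2,3} = 0
g(8) = mex{0,2,3} = 1
So g(8) = 1.
The value of a disjunctive sum is the nim-sum of the parts.
Combined value = 7 ⊕ 1 = 6.

6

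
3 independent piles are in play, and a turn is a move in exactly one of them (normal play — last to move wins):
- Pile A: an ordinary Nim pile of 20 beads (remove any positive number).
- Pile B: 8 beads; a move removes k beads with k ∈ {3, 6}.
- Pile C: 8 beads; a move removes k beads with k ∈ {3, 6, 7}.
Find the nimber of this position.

Pile A is a plain Nim pile of size 20, so its Grundy value is 20.
Grundy values for pile B (subtraction set {3, 6}):
k:     0  1  2  3  4  5  6  7  8
g(k):  0  0  0  1  1  1  2  2  2
So g(8) = 2.
Build the Grundy sequence for pile C with g(k) = mex{g(k−s) : s ∈ {3, 6, 7}, s ≤ k}:
k:     0  1  2  3  4  5  6  7  8
g(k):  0  0  0  1  1  1  2  2  2
So g(8) = 2.
The value of a disjunctive sum is the nim-sum of the parts.
Combined value = 20 ⊕ 2 ⊕ 2 = 20.

20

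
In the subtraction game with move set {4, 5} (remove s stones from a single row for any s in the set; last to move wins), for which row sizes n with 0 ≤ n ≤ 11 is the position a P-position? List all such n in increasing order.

Grundy values for subtraction set {4, 5}:
k:     0  1  2  3  4  5  6  7  8  9 10 11
g(k):  0  0  0  0  1  1  1  1  2  0  0  0
The P-positions (g = 0) in 0..11 are 0, 1, 2, 3, 9, 10, 11.

0, 1, 2, 3, 9, 10, 11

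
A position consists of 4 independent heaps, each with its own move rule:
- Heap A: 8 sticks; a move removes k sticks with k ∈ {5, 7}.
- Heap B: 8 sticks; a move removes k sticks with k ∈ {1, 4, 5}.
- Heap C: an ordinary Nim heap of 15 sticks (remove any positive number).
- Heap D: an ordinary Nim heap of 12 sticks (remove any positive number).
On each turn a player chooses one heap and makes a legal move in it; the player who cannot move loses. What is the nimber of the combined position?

2

For heap A, compute g(0), g(1), … with moves {5, 7}:
k:     0  1  2  3  4  5  6  7  8
g(k):  0  0  0  0  0  1  1  1  1
So g(8) = 1.
For heap B, compute g(0), g(1), … with moves {1, 4, 5}:
k:     0  1  2  3  4  5  6  7  8
g(k):  0  1  0  1  2  3  2  3  0
So g(8) = 0.
Heap C is a plain Nim heap of size 15, so its Grundy value is 15.
Heap D is a plain Nim heap of size 12, so its Grundy value is 12.
By the Sprague-Grundy theorem, the Grundy value of a sum of independent games is the XOR of the component values.
Combined value = 1 ⊕ 0 ⊕ 15 ⊕ 12 = 2.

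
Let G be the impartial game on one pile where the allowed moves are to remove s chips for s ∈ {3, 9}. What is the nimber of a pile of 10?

Compute g(0), g(1), … for moves {3, 9}:
k:     0  1  2  3  4  5  6  7  8  9 10
g(k):  0  0  0  1  1  1  0  0  0  1  1
So g(10) = 1.

1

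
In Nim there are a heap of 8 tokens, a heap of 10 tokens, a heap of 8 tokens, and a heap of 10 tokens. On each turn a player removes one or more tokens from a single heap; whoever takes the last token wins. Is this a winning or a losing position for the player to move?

Compute the nim-sum pairwise:
8 XOR 10 = 2
2 XOR 8 = 10
10 XOR 10 = 0
The nim-sum is 0, so this is a P-position: the player to move is in a losing position under optimal play.

Losing position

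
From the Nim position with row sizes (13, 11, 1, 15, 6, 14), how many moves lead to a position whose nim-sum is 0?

In binary:
  1101  (13)
  1011  (11)
  0001  (1)
  1111  (15)
  0110  (6)
  1110  (14)
  ----
  0000  (0)
The nim-sum is already 0, so every move leaves a nonzero nim-sum — there are no winning moves.

0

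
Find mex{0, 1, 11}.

2

The values 0, 1 are all present; 2 is the first non-negative integer missing from the set.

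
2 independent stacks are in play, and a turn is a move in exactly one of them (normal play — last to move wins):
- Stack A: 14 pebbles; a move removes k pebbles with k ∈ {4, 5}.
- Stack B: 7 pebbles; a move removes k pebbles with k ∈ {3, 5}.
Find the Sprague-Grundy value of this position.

For stack A, compute g(0), g(1), … with moves {4, 5}:
g(0) = mex{} = 0
g(1) = mex{} = 0
g(2) = mex{} = 0
g(3) = mex{} = 0
g(4) = mex{0} = 1
g(5) = mex{0} = 1
g(6) = mex{0} = 1
g(7) = mex{0} = 1
g(8) = mex{0,1} = 2
g(9) = mex{1} = 0
g(10) = mex{1} = 0
g(11) = mex{1} = 0
g(12) = mex{1,2} = 0
g(13) = mex{0,2} = 1
g(14) = mex{0} = 1
So g(14) = 1.
For stack B, compute g(0), g(1), … with moves {3, 5}:
g(0) = mex{} = 0
g(1) = mex{} = 0
g(2) = mex{} = 0
g(3) = mex{0} = 1
g(4) = mex{0} = 1
g(5) = mex{0} = 1
g(6) = mex{0,1} = 2
g(7) = mex{0,1} = 2
So g(7) = 2.
By the Sprague-Grundy theorem, the Grundy value of a sum of independent games is the XOR of the component values.
Combined value = 1 XOR 2 = 3.

3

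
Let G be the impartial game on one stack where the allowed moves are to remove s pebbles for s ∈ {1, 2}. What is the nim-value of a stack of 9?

0

Grundy values for subtraction set {1, 2}:
k:     0  1  2  3  4  5  6  7  8  9
g(k):  0  1  2  0  1  2  0  1  2  0
So g(9) = 0.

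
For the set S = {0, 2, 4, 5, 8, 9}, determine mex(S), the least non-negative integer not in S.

0 is in the set but 1 is not, so the mex is 1.

1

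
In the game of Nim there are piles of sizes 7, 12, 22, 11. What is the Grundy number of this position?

22

Bitwise XOR of the heap sizes:
  00111  (7)
  01100  (12)
  10110  (22)
  01011  (11)
  -----
  10110  (22)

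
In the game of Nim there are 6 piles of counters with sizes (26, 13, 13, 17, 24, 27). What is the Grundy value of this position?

Nim-sum: 26 XOR 13 XOR 13 XOR 17 XOR 24 XOR 27 = 8.

8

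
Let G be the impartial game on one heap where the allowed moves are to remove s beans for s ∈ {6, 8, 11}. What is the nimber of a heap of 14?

Compute g(0), g(1), … for moves {6, 8, 11}:
g(0) = mex{} = 0
g(1) = mex{} = 0
g(2) = mex{} = 0
g(3) = mex{} = 0
g(4) = mex{} = 0
g(5) = mex{} = 0
g(6) = mex{0} = 1
g(7) = mex{0} = 1
g(8) = mex{0} = 1
g(9) = mex{0} = 1
g(10) = mex{0} = 1
g(11) = mex{0} = 1
g(12) = mex{0,1} = 2
g(13) = mex{0,1} = 2
g(14) = mex{0,1} = 2
So g(14) = 2.

2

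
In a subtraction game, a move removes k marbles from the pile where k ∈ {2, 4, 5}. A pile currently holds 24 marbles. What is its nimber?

1

Compute g(0), g(1), … for moves {2, 4, 5}:
k:     0  1  2  3  4  5  6  7  8  9 10 11 12 13 14 15 16 17 18 19 20 21 22 23 24
g(k):  0  0  1  1  2  2  3  0  0  1  1  2  2  3  0  0  1  1  2  2  3  0  0  1  1
So g(24) = 1.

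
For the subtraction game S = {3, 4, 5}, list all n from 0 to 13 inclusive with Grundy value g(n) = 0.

0, 1, 2, 8, 9, 10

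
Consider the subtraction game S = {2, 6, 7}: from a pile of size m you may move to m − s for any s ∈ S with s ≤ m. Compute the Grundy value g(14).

Compute g(0), g(1), … for moves {2, 6, 7}:
k:     0  1  2  3  4  5  6  7  8  9 10 11 12 13 14
g(k):  0  0  1  1  0  0  1  1  2  0  3  1  2  0  0
So g(14) = 0.

0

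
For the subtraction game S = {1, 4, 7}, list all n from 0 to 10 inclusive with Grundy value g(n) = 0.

0, 2, 5, 8, 10

Grundy values for subtraction set {1, 4, 7}:
g(0) = mex{} = 0
g(1) = mex{0} = 1
g(2) = mex{1} = 0
g(3) = mex{0} = 1
g(4) = mex{0,1} = 2
g(5) = mex{1,2} = 0
g(6) = mex{0} = 1
g(7) = mex{0,1} = 2
g(8) = mex{1,2} = 0
g(9) = mex{0} = 1
g(10) = mex{1} = 0
The P-positions (g = 0) in 0..10 are 0, 2, 5, 8, 10.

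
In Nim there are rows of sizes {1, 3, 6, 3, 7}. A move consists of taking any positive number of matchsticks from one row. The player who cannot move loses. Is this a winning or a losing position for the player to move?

Write each in binary and XOR column by column:
  001  (1)
  011  (3)
  110  (6)
  011  (3)
  111  (7)
  ---
  000  (0)
The nim-sum is 0, so this is a P-position: the player to move is in a losing position under optimal play.

Losing position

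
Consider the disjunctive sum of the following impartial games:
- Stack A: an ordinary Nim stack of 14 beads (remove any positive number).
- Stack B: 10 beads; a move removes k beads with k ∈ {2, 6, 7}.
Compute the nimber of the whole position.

Stack A is a plain Nim stack of size 14, so its Grundy value is 14.
Grundy values for stack B (subtraction set {2, 6, 7}):
k:     0  1  2  3  4  5  6  7  8  9 10
g(k):  0  0  1  1  0  0  1  1  2  0  3
So g(10) = 3.
The value of a disjunctive sum is the nim-sum of the parts.
Combined value = 14 ⊕ 3 = 13.

13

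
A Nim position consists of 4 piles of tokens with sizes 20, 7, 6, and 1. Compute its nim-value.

20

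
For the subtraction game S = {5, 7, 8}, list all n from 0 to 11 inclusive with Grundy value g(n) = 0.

0, 1, 2, 3, 4

Build the Grundy sequence with g(k) = mex{g(k−s) : s ∈ {5, 7, 8}, s ≤ k}:
k:     0  1  2  3  4  5  6  7  8  9 10 11
g(k):  0  0  0  0  0  1  1  1  1  1  2  2
The P-positions (g = 0) in 0..11 are 0, 1, 2, 3, 4.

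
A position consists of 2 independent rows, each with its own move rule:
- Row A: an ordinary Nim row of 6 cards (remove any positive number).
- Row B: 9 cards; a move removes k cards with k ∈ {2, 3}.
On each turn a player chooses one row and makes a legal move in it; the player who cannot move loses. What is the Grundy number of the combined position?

4

Row A is a plain Nim row of size 6, so its Grundy value is 6.
For row B, compute g(0), g(1), … with moves {2, 3}:
k:     0  1  2  3  4  5  6  7  8  9
g(k):  0  0  1  1  2  0  0  1  1  2
So g(9) = 2.
The value of a disjunctive sum is the nim-sum of the parts.
Combined value = 6 XOR 2 = 4.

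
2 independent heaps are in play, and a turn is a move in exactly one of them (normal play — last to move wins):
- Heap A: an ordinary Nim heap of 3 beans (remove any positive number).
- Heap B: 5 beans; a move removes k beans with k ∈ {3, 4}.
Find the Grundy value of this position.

2

Heap A is a plain Nim heap of size 3, so its Grundy value is 3.
For heap B, compute g(0), g(1), … with moves {3, 4}:
g(0) = mex{} = 0
g(1) = mex{} = 0
g(2) = mex{} = 0
g(3) = mex{0} = 1
g(4) = mex{0} = 1
g(5) = mex{0} = 1
So g(5) = 1.
The value of a disjunctive sum is the nim-sum of the parts.
Combined value = 3 XOR 1 = 2.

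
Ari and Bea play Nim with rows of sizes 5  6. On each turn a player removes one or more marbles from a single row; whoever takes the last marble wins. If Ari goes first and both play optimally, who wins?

Bitwise XOR of the heap sizes:
  101  (5)
  110  (6)
  ---
  011  (3)
The nim-sum is 3 ≠ 0, so this is an N-position: the player to move can win; Ari has a winning move.

Ari wins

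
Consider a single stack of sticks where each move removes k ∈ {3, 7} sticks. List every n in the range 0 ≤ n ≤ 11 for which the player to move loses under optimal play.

0, 1, 2, 6, 10, 11

Build the Grundy sequence with g(k) = mex{g(k−s) : s ∈ {3, 7}, s ≤ k}:
k:     0  1  2  3  4  5  6  7  8  9 10 11
g(k):  0  0  0  1  1  1  0  2  2  1  0  0
The P-positions (g = 0) in 0..11 are 0, 1, 2, 6, 10, 11.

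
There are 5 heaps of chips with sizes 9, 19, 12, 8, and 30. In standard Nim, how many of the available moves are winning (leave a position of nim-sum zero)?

Write each in binary and XOR column by column:
  01001  (9)
  10011  (19)
  01100  (12)
  01000  (8)
  11110  (30)
  -----
  00000  (0)
The nim-sum is already 0, so every move leaves a nonzero nim-sum — there are no winning moves.

0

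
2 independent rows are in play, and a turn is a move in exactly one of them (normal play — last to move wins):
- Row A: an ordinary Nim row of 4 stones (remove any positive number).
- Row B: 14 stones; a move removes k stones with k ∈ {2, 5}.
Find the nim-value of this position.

4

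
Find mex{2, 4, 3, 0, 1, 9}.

The values 0, 1, 2, 3, 4 are all present; 5 is the first non-negative integer missing from the set.

5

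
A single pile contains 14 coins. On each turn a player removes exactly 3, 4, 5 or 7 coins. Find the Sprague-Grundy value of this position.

1

Build the Grundy sequence with g(k) = mex{g(k−s) : s ∈ {3, 4, 5, 7}, s ≤ k}:
k:     0  1  2  3  4  5  6  7  8  9 10 11 12 13 14
g(k):  0  0  0  1  1  1  2  2  2  3  0  0  0  1  1
So g(14) = 1.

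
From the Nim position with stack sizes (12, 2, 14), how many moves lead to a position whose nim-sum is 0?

0

Compute the nim-sum pairwise:
12 XOR 2 = 14
14 XOR 14 = 0
The nim-sum is already 0, so every move leaves a nonzero nim-sum — there are no winning moves.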